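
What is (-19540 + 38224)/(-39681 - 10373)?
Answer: -9342/25027 ≈ -0.37328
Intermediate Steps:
(-19540 + 38224)/(-39681 - 10373) = 18684/(-50054) = 18684*(-1/50054) = -9342/25027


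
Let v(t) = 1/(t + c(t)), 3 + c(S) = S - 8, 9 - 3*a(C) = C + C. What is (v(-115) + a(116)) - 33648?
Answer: -24381250/723 ≈ -33722.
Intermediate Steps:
a(C) = 3 - 2*C/3 (a(C) = 3 - (C + C)/3 = 3 - 2*C/3)
c(S) = -11 + S (c(S) = -3 + (S - 8) = -3 + (-8 + S) = -11 + S)
v(t) = 1/(-11 + 2*t) (v(t) = 1/(t + (-11 + t)) = 1/(-11 + 2*t))
(v(-115) + a(116)) - 33648 = (1/(-11 + 2*(-115)) + (3 - 2/3*116)) - 33648 = (1/(-11 - 230) + (3 - 232/3)) - 33648 = (1/(-241) - 223/3) - 33648 = (-1/241 - 223/3) - 33648 = -53746/723 - 33648 = -24381250/723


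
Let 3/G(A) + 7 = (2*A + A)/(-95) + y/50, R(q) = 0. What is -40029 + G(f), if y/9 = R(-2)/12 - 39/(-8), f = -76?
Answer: -59604381/1489 ≈ -40030.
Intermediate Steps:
y = 351/8 (y = 9*(0/12 - 39/(-8)) = 9*(0*(1/12) - 39*(-⅛)) = 9*(0 + 39/8) = 9*(39/8) = 351/8 ≈ 43.875)
G(A) = 3/(-2449/400 - 3*A/95) (G(A) = 3/(-7 + ((2*A + A)/(-95) + (351/8)/50)) = 3/(-7 + ((3*A)*(-1/95) + (351/8)*(1/50))) = 3/(-7 + (-3*A/95 + 351/400)) = 3/(-7 + (351/400 - 3*A/95)) = 3/(-2449/400 - 3*A/95))
-40029 + G(f) = -40029 - 22800/(46531 + 240*(-76)) = -40029 - 22800/(46531 - 18240) = -40029 - 22800/28291 = -40029 - 22800*1/28291 = -40029 - 1200/1489 = -59604381/1489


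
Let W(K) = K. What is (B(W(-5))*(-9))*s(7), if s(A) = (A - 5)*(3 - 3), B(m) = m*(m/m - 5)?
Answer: 0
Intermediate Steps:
B(m) = -4*m (B(m) = m*(1 - 5) = m*(-4) = -4*m)
s(A) = 0 (s(A) = (-5 + A)*0 = 0)
(B(W(-5))*(-9))*s(7) = (-4*(-5)*(-9))*0 = (20*(-9))*0 = -180*0 = 0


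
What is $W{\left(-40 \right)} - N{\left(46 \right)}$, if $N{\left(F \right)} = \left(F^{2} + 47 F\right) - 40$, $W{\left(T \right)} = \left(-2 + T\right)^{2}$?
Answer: $-2474$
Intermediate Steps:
$N{\left(F \right)} = -40 + F^{2} + 47 F$
$W{\left(-40 \right)} - N{\left(46 \right)} = \left(-2 - 40\right)^{2} - \left(-40 + 46^{2} + 47 \cdot 46\right) = \left(-42\right)^{2} - \left(-40 + 2116 + 2162\right) = 1764 - 4238 = -2474$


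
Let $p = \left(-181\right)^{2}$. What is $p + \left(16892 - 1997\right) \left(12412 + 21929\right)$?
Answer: $511541956$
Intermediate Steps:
$p = 32761$
$p + \left(16892 - 1997\right) \left(12412 + 21929\right) = 32761 + \left(16892 - 1997\right) \left(12412 + 21929\right) = 32761 + 14895 \cdot 34341 = 32761 + 511509195 = 511541956$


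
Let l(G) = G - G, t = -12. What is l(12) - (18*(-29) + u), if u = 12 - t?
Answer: 498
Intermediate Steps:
l(G) = 0
u = 24 (u = 12 - 1*(-12) = 12 + 12 = 24)
l(12) - (18*(-29) + u) = 0 - (18*(-29) + 24) = 0 - (-522 + 24) = 0 - 1*(-498) = 0 + 498 = 498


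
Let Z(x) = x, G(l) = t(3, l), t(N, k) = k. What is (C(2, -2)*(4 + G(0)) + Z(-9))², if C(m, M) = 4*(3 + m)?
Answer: 5041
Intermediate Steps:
G(l) = l
C(m, M) = 12 + 4*m
(C(2, -2)*(4 + G(0)) + Z(-9))² = ((12 + 4*2)*(4 + 0) - 9)² = ((12 + 8)*4 - 9)² = (20*4 - 9)² = (80 - 9)² = 71² = 5041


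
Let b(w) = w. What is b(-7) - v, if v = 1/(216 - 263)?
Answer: -328/47 ≈ -6.9787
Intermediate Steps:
v = -1/47 (v = 1/(-47) = -1/47 ≈ -0.021277)
b(-7) - v = -7 - 1*(-1/47) = -7 + 1/47 = -328/47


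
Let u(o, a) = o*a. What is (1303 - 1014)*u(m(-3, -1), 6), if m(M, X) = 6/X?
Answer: -10404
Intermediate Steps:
u(o, a) = a*o
(1303 - 1014)*u(m(-3, -1), 6) = (1303 - 1014)*(6*(6/(-1))) = 289*(6*(6*(-1))) = 289*(6*(-6)) = 289*(-36) = -10404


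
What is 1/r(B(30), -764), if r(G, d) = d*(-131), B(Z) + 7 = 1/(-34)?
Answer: 1/100084 ≈ 9.9916e-6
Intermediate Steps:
B(Z) = -239/34 (B(Z) = -7 + 1/(-34) = -7 - 1/34 = -239/34)
r(G, d) = -131*d
1/r(B(30), -764) = 1/(-131*(-764)) = 1/100084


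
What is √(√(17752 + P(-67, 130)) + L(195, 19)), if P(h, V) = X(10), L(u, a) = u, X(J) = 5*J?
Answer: √(195 + 3*√1978) ≈ 18.122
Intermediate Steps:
P(h, V) = 50 (P(h, V) = 5*10 = 50)
√(√(17752 + P(-67, 130)) + L(195, 19)) = √(√(17752 + 50) + 195) = √(√17802 + 195) = √(3*√1978 + 195) = √(195 + 3*√1978)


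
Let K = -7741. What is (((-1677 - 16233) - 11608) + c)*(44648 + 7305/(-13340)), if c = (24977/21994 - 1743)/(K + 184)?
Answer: -584412758012967281437/443444699544 ≈ -1.3179e+9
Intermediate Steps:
c = 38310565/166208658 (c = (24977/21994 - 1743)/(-7741 + 184) = (24977*(1/21994) - 1743)/(-7557) = (24977/21994 - 1743)*(-1/7557) = -38310565/21994*(-1/7557) = 38310565/166208658 ≈ 0.23050)
(((-1677 - 16233) - 11608) + c)*(44648 + 7305/(-13340)) = (((-1677 - 16233) - 11608) + 38310565/166208658)*(44648 + 7305/(-13340)) = ((-17910 - 11608) + 38310565/166208658)*(44648 + 7305*(-1/13340)) = (-29518 + 38310565/166208658)*(44648 - 1461/2668) = -4906108856279/166208658*119119403/2668 = -584412758012967281437/443444699544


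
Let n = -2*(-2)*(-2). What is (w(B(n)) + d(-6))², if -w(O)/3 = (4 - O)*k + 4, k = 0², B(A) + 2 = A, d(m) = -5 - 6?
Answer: 529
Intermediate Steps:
d(m) = -11
n = -8 (n = 4*(-2) = -8)
B(A) = -2 + A
k = 0
w(O) = -12 (w(O) = -3*((4 - O)*0 + 4) = -3*(0 + 4) = -3*4 = -12)
(w(B(n)) + d(-6))² = (-12 - 11)² = (-23)² = 529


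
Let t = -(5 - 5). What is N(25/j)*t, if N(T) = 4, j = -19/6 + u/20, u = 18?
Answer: 0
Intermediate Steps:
j = -34/15 (j = -19/6 + 18/20 = -19*1/6 + 18*(1/20) = -19/6 + 9/10 = -34/15 ≈ -2.2667)
t = 0 (t = -1*0 = 0)
N(25/j)*t = 4*0 = 0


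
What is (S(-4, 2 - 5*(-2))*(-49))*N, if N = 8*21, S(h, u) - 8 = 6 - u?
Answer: -16464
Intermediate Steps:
S(h, u) = 14 - u (S(h, u) = 8 + (6 - u) = 14 - u)
N = 168
(S(-4, 2 - 5*(-2))*(-49))*N = ((14 - (2 - 5*(-2)))*(-49))*168 = ((14 - (2 + 10))*(-49))*168 = ((14 - 1*12)*(-49))*168 = ((14 - 12)*(-49))*168 = (2*(-49))*168 = -98*168 = -16464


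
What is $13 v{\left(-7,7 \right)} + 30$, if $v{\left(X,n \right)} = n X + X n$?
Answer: $-1244$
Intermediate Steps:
$v{\left(X,n \right)} = 2 X n$ ($v{\left(X,n \right)} = X n + X n = 2 X n$)
$13 v{\left(-7,7 \right)} + 30 = 13 \cdot 2 \left(-7\right) 7 + 30 = 13 \left(-98\right) + 30 = -1274 + 30 = -1244$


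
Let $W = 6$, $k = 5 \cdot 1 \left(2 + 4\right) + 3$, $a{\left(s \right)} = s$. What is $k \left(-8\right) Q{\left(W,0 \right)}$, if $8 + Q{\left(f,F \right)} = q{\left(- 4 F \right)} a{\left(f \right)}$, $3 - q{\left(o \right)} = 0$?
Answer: $-2640$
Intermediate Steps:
$q{\left(o \right)} = 3$ ($q{\left(o \right)} = 3 - 0 = 3 + 0 = 3$)
$k = 33$ ($k = 5 \cdot 1 \cdot 6 + 3 = 5 \cdot 6 + 3 = 30 + 3 = 33$)
$Q{\left(f,F \right)} = -8 + 3 f$
$k \left(-8\right) Q{\left(W,0 \right)} = 33 \left(-8\right) \left(-8 + 3 \cdot 6\right) = - 264 \left(-8 + 18\right) = \left(-264\right) 10 = -2640$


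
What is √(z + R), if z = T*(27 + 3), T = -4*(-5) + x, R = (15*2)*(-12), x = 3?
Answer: √330 ≈ 18.166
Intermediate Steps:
R = -360 (R = 30*(-12) = -360)
T = 23 (T = -4*(-5) + 3 = 20 + 3 = 23)
z = 690 (z = 23*(27 + 3) = 23*30 = 690)
√(z + R) = √(690 - 360) = √330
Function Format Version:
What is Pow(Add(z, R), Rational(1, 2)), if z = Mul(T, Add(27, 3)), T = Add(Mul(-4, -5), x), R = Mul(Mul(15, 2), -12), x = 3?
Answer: Pow(330, Rational(1, 2)) ≈ 18.166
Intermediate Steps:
R = -360 (R = Mul(30, -12) = -360)
T = 23 (T = Add(Mul(-4, -5), 3) = Add(20, 3) = 23)
z = 690 (z = Mul(23, Add(27, 3)) = Mul(23, 30) = 690)
Pow(Add(z, R), Rational(1, 2)) = Pow(Add(690, -360), Rational(1, 2)) = Pow(330, Rational(1, 2))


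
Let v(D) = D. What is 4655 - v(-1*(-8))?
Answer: 4647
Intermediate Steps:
4655 - v(-1*(-8)) = 4655 - (-1)*(-8) = 4655 - 1*8 = 4655 - 8 = 4647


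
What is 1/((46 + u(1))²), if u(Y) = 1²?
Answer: 1/2209 ≈ 0.00045269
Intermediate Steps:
u(Y) = 1
1/((46 + u(1))²) = 1/((46 + 1)²) = 1/(47²) = 1/2209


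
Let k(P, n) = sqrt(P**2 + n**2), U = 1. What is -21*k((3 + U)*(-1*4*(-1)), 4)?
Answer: -84*sqrt(17) ≈ -346.34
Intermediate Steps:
-21*k((3 + U)*(-1*4*(-1)), 4) = -21*sqrt(((3 + 1)*(-1*4*(-1)))**2 + 4**2) = -21*sqrt((4*(-4*(-1)))**2 + 16) = -21*sqrt((4*4)**2 + 16) = -21*sqrt(16**2 + 16) = -21*sqrt(256 + 16) = -84*sqrt(17)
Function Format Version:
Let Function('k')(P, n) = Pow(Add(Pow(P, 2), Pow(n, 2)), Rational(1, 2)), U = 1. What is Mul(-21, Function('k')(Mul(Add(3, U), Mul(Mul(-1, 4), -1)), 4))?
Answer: Mul(-84, Pow(17, Rational(1, 2))) ≈ -346.34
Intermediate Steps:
Mul(-21, Function('k')(Mul(Add(3, U), Mul(Mul(-1, 4), -1)), 4)) = Mul(-21, Pow(Add(Pow(Mul(Add(3, 1), Mul(Mul(-1, 4), -1)), 2), Pow(4, 2)), Rational(1, 2))) = Mul(-21, Pow(Add(Pow(Mul(4, Mul(-4, -1)), 2), 16), Rational(1, 2))) = Mul(-21, Pow(Add(Pow(Mul(4, 4), 2), 16), Rational(1, 2))) = Mul(-21, Pow(Add(Pow(16, 2), 16), Rational(1, 2))) = Mul(-21, Pow(Add(256, 16), Rational(1, 2))) = Mul(-21, Pow(272, Rational(1, 2))) = Mul(-21, Mul(4, Pow(17, Rational(1, 2)))) = Mul(-84, Pow(17, Rational(1, 2)))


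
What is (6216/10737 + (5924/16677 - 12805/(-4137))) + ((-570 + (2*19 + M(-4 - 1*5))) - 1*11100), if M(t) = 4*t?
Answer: -1624436836121/139269627 ≈ -11664.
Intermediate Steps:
(6216/10737 + (5924/16677 - 12805/(-4137))) + ((-570 + (2*19 + M(-4 - 1*5))) - 1*11100) = (6216/10737 + (5924/16677 - 12805/(-4137))) + ((-570 + (2*19 + 4*(-4 - 1*5))) - 1*11100) = (6216*(1/10737) + (5924*(1/16677) - 12805*(-1/4137))) + ((-570 + (38 + 4*(-4 - 5))) - 11100) = (2072/3579 + (5924/16677 + 65/21)) + ((-570 + (38 + 4*(-9))) - 11100) = (2072/3579 + 402803/116739) + ((-570 + (38 - 36)) - 11100) = 561171715/139269627 + ((-570 + 2) - 11100) = 561171715/139269627 + (-568 - 11100) = 561171715/139269627 - 11668 = -1624436836121/139269627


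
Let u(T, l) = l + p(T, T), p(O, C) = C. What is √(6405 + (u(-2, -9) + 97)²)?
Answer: √13801 ≈ 117.48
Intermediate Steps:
u(T, l) = T + l (u(T, l) = l + T = T + l)
√(6405 + (u(-2, -9) + 97)²) = √(6405 + ((-2 - 9) + 97)²) = √(6405 + (-11 + 97)²) = √(6405 + 86²) = √(6405 + 7396) = √13801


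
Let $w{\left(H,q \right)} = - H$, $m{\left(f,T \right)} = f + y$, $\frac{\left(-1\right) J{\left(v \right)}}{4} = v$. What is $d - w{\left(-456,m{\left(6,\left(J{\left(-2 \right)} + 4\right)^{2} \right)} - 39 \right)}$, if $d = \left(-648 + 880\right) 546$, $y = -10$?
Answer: $126216$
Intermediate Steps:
$J{\left(v \right)} = - 4 v$
$m{\left(f,T \right)} = -10 + f$ ($m{\left(f,T \right)} = f - 10 = -10 + f$)
$d = 126672$ ($d = 232 \cdot 546 = 126672$)
$d - w{\left(-456,m{\left(6,\left(J{\left(-2 \right)} + 4\right)^{2} \right)} - 39 \right)} = 126672 - \left(-1\right) \left(-456\right) = 126672 - 456 = 126216$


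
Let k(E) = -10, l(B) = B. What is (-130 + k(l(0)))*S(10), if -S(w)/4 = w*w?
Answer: 56000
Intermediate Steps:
S(w) = -4*w² (S(w) = -4*w*w = -4*w²)
(-130 + k(l(0)))*S(10) = (-130 - 10)*(-4*10²) = -(-560)*100 = -140*(-400) = 56000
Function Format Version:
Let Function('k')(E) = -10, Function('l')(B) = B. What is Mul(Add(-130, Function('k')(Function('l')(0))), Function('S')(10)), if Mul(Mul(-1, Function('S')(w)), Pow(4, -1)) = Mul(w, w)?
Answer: 56000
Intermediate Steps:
Function('S')(w) = Mul(-4, Pow(w, 2)) (Function('S')(w) = Mul(-4, Mul(w, w)) = Mul(-4, Pow(w, 2)))
Mul(Add(-130, Function('k')(Function('l')(0))), Function('S')(10)) = Mul(Add(-130, -10), Mul(-4, Pow(10, 2))) = Mul(-140, Mul(-4, 100)) = Mul(-140, -400) = 56000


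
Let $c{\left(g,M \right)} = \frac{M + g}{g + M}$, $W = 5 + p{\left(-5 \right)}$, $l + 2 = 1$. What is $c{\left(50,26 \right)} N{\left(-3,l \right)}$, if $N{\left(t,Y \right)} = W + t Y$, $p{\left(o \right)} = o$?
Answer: $3$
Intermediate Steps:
$l = -1$ ($l = -2 + 1 = -1$)
$W = 0$ ($W = 5 - 5 = 0$)
$N{\left(t,Y \right)} = Y t$ ($N{\left(t,Y \right)} = 0 + t Y = 0 + Y t = Y t$)
$c{\left(g,M \right)} = 1$ ($c{\left(g,M \right)} = \frac{M + g}{M + g} = 1$)
$c{\left(50,26 \right)} N{\left(-3,l \right)} = 1 \left(\left(-1\right) \left(-3\right)\right) = 1 \cdot 3 = 3$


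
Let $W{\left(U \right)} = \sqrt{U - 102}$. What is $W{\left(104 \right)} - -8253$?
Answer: $8253 + \sqrt{2} \approx 8254.4$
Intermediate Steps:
$W{\left(U \right)} = \sqrt{-102 + U}$
$W{\left(104 \right)} - -8253 = \sqrt{-102 + 104} - -8253 = \sqrt{2} + 8253 = 8253 + \sqrt{2}$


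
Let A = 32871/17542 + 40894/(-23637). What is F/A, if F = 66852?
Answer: 27719530260408/59609279 ≈ 4.6502e+5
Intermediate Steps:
A = 59609279/414640254 (A = 32871*(1/17542) + 40894*(-1/23637) = 32871/17542 - 40894/23637 = 59609279/414640254 ≈ 0.14376)
F/A = 66852/(59609279/414640254) = 66852*(414640254/59609279) = 27719530260408/59609279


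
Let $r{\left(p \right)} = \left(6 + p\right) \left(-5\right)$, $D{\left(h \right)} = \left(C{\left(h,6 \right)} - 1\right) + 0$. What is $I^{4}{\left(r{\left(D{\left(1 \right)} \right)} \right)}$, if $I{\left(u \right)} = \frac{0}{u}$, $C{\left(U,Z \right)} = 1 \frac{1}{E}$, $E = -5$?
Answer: $0$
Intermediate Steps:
$C{\left(U,Z \right)} = - \frac{1}{5}$ ($C{\left(U,Z \right)} = 1 \frac{1}{-5} = 1 \left(- \frac{1}{5}\right) = - \frac{1}{5}$)
$D{\left(h \right)} = - \frac{6}{5}$ ($D{\left(h \right)} = \left(- \frac{1}{5} - 1\right) + 0 = - \frac{6}{5} + 0 = - \frac{6}{5}$)
$r{\left(p \right)} = -30 - 5 p$
$I{\left(u \right)} = 0$
$I^{4}{\left(r{\left(D{\left(1 \right)} \right)} \right)} = 0^{4} = 0$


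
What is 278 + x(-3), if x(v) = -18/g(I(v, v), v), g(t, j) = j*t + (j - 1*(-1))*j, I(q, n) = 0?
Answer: 275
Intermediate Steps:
g(t, j) = j*t + j*(1 + j) (g(t, j) = j*t + (j + 1)*j = j*t + (1 + j)*j = j*t + j*(1 + j))
x(v) = -18/(v*(1 + v)) (x(v) = -18*1/(v*(1 + v + 0)) = -18*1/(v*(1 + v)) = -18/(v*(1 + v)))
278 + x(-3) = 278 - 18/(-3*(1 - 3)) = 278 - 18*(-1/3)/(-2) = 278 - 18*(-1/3)*(-1/2) = 278 - 3 = 275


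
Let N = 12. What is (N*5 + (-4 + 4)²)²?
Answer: 3600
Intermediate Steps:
(N*5 + (-4 + 4)²)² = (12*5 + (-4 + 4)²)² = (60 + 0²)² = (60 + 0)² = 60² = 3600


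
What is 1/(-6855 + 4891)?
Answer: -1/1964 ≈ -0.00050917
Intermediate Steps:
1/(-6855 + 4891) = 1/(-1964) = -1/1964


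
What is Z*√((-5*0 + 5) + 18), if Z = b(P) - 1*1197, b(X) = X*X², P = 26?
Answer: 16379*√23 ≈ 78551.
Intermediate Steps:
b(X) = X³
Z = 16379 (Z = 26³ - 1*1197 = 17576 - 1197 = 16379)
Z*√((-5*0 + 5) + 18) = 16379*√((-5*0 + 5) + 18) = 16379*√((0 + 5) + 18) = 16379*√(5 + 18) = 16379*√23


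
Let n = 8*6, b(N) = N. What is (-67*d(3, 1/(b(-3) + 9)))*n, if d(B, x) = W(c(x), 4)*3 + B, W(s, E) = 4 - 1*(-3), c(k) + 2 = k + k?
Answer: -77184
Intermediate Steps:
c(k) = -2 + 2*k (c(k) = -2 + (k + k) = -2 + 2*k)
n = 48
W(s, E) = 7 (W(s, E) = 4 + 3 = 7)
d(B, x) = 21 + B (d(B, x) = 7*3 + B = 21 + B)
(-67*d(3, 1/(b(-3) + 9)))*n = -67*(21 + 3)*48 = -67*24*48 = -1608*48 = -77184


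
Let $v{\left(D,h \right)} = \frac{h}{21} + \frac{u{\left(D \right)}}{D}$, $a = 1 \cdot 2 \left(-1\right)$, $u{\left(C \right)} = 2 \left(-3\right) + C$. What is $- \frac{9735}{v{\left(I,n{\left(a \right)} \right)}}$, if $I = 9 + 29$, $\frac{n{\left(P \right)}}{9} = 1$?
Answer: $- \frac{1294755}{169} \approx -7661.3$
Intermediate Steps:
$u{\left(C \right)} = -6 + C$
$a = -2$ ($a = 2 \left(-1\right) = -2$)
$n{\left(P \right)} = 9$ ($n{\left(P \right)} = 9 \cdot 1 = 9$)
$I = 38$
$v{\left(D,h \right)} = \frac{h}{21} + \frac{-6 + D}{D}$
$- \frac{9735}{v{\left(I,n{\left(a \right)} \right)}} = - \frac{9735}{1 - \frac{6}{38} + \frac{1}{21} \cdot 9} = - \frac{9735}{1 - \frac{3}{19} + \frac{3}{7}} = - \frac{9735}{\frac{169}{133}} = \left(-9735\right) \frac{133}{169} = - \frac{1294755}{169}$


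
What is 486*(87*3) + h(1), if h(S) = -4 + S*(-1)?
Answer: 126841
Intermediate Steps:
h(S) = -4 - S
486*(87*3) + h(1) = 486*(87*3) + (-4 - 1*1) = 486*261 + (-4 - 1) = 126846 - 5 = 126841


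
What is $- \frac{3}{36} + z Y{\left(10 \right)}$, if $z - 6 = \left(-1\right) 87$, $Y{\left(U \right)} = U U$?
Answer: $- \frac{97201}{12} \approx -8100.1$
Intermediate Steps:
$Y{\left(U \right)} = U^{2}$
$z = -81$ ($z = 6 - 87 = -81$)
$- \frac{3}{36} + z Y{\left(10 \right)} = - \frac{3}{36} - 81 \cdot 10^{2} = \left(-3\right) \frac{1}{36} - 8100 = - \frac{1}{12} - 8100 = - \frac{97201}{12}$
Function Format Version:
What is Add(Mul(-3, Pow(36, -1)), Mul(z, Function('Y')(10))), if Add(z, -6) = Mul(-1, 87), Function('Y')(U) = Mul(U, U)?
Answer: Rational(-97201, 12) ≈ -8100.1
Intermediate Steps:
Function('Y')(U) = Pow(U, 2)
z = -81 (z = Add(6, Mul(-1, 87)) = Add(6, -87) = -81)
Add(Mul(-3, Pow(36, -1)), Mul(z, Function('Y')(10))) = Add(Mul(-3, Pow(36, -1)), Mul(-81, Pow(10, 2))) = Add(Mul(-3, Rational(1, 36)), Mul(-81, 100)) = Add(Rational(-1, 12), -8100) = Rational(-97201, 12)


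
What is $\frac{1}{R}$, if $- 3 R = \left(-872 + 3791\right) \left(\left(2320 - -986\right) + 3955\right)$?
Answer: $- \frac{1}{7064953} \approx -1.4154 \cdot 10^{-7}$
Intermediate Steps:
$R = -7064953$ ($R = - \frac{\left(-872 + 3791\right) \left(\left(2320 - -986\right) + 3955\right)}{3} = - \frac{2919 \left(\left(2320 + 986\right) + 3955\right)}{3} = - \frac{2919 \left(3306 + 3955\right)}{3} = - \frac{2919 \cdot 7261}{3} = \left(- \frac{1}{3}\right) 21194859 = -7064953$)
$\frac{1}{R} = \frac{1}{-7064953} = - \frac{1}{7064953}$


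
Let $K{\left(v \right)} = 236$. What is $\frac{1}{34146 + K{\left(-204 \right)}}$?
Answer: $\frac{1}{34382} \approx 2.9085 \cdot 10^{-5}$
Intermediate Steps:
$\frac{1}{34146 + K{\left(-204 \right)}} = \frac{1}{34146 + 236} = \frac{1}{34382}$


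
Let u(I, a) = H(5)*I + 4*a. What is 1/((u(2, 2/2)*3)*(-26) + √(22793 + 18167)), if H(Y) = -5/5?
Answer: 39/4156 + 4*√10/1039 ≈ 0.021558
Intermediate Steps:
H(Y) = -1 (H(Y) = -5*⅕ = -1)
u(I, a) = -I + 4*a
1/((u(2, 2/2)*3)*(-26) + √(22793 + 18167)) = 1/(((-1*2 + 4*(2/2))*3)*(-26) + √(22793 + 18167)) = 1/(((-2 + 4*(2*(½)))*3)*(-26) + √40960) = 1/(((-2 + 4*1)*3)*(-26) + 64*√10) = 1/(((-2 + 4)*3)*(-26) + 64*√10) = 1/((2*3)*(-26) + 64*√10) = 1/(6*(-26) + 64*√10) = 1/(-156 + 64*√10)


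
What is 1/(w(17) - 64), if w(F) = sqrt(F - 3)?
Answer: -32/2041 - sqrt(14)/4082 ≈ -0.016595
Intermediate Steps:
w(F) = sqrt(-3 + F)
1/(w(17) - 64) = 1/(sqrt(-3 + 17) - 64) = 1/(sqrt(14) - 64) = 1/(-64 + sqrt(14))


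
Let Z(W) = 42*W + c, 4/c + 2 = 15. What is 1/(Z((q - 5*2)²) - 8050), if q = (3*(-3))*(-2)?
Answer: -13/69702 ≈ -0.00018651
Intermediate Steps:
c = 4/13 (c = 4/(-2 + 15) = 4/13 ≈ 0.30769)
q = 18 (q = -9*(-2) = 18)
Z(W) = 4/13 + 42*W (Z(W) = 42*W + 4/13 = 4/13 + 42*W)
1/(Z((q - 5*2)²) - 8050) = 1/((4/13 + 42*(18 - 5*2)²) - 8050) = 1/((4/13 + 42*(18 - 10)²) - 8050) = 1/((4/13 + 42*8²) - 8050) = 1/((4/13 + 42*64) - 8050) = 1/((4/13 + 2688) - 8050) = 1/(34948/13 - 8050) = 1/(-69702/13) = -13/69702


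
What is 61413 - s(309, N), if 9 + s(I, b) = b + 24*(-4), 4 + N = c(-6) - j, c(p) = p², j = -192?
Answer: 61294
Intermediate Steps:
N = 224 (N = -4 + ((-6)² - 1*(-192)) = -4 + (36 + 192) = -4 + 228 = 224)
s(I, b) = -105 + b (s(I, b) = -9 + (b + 24*(-4)) = -9 + (b - 96) = -9 + (-96 + b) = -105 + b)
61413 - s(309, N) = 61413 - (-105 + 224) = 61413 - 1*119 = 61413 - 119 = 61294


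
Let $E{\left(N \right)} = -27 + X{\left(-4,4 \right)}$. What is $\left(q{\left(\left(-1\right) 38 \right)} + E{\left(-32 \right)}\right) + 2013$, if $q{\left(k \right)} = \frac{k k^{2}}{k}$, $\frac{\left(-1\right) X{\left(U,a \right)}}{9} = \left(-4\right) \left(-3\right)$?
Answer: $3322$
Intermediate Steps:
$X{\left(U,a \right)} = -108$ ($X{\left(U,a \right)} = - 9 \left(\left(-4\right) \left(-3\right)\right) = \left(-9\right) 12 = -108$)
$E{\left(N \right)} = -135$ ($E{\left(N \right)} = -27 - 108 = -135$)
$q{\left(k \right)} = k^{2}$ ($q{\left(k \right)} = \frac{k^{3}}{k} = k^{2}$)
$\left(q{\left(\left(-1\right) 38 \right)} + E{\left(-32 \right)}\right) + 2013 = \left(\left(\left(-1\right) 38\right)^{2} - 135\right) + 2013 = \left(\left(-38\right)^{2} - 135\right) + 2013 = \left(1444 - 135\right) + 2013 = 1309 + 2013 = 3322$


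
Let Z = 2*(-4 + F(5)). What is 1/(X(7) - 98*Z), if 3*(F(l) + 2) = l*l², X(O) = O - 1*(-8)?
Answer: -3/20927 ≈ -0.00014336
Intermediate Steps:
X(O) = 8 + O (X(O) = O + 8 = 8 + O)
F(l) = -2 + l³/3 (F(l) = -2 + (l*l²)/3 = -2 + l³/3)
Z = 214/3 (Z = 2*(-4 + (-2 + (⅓)*5³)) = 2*(-4 + (-2 + (⅓)*125)) = 2*(-4 + (-2 + 125/3)) = 2*(-4 + 119/3) = 2*(107/3) = 214/3 ≈ 71.333)
1/(X(7) - 98*Z) = 1/((8 + 7) - 98*214/3) = 1/(15 - 20972/3) = 1/(-20927/3) = -3/20927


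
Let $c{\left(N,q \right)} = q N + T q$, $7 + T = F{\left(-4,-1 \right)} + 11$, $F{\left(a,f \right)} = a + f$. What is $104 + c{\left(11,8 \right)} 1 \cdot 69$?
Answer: $5624$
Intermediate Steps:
$T = -1$ ($T = -7 + \left(\left(-4 - 1\right) + 11\right) = -7 + \left(-5 + 11\right) = -7 + 6 = -1$)
$c{\left(N,q \right)} = - q + N q$ ($c{\left(N,q \right)} = q N - q = N q - q = - q + N q$)
$104 + c{\left(11,8 \right)} 1 \cdot 69 = 104 + 8 \left(-1 + 11\right) 1 \cdot 69 = 104 + 8 \cdot 10 \cdot 69 = 104 + 80 \cdot 69 = 104 + 5520 = 5624$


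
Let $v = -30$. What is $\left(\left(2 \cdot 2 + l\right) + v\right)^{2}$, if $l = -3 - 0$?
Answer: $841$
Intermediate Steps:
$l = -3$ ($l = -3 + 0 = -3$)
$\left(\left(2 \cdot 2 + l\right) + v\right)^{2} = \left(\left(2 \cdot 2 - 3\right) - 30\right)^{2} = \left(\left(4 - 3\right) - 30\right)^{2} = \left(1 - 30\right)^{2} = \left(-29\right)^{2} = 841$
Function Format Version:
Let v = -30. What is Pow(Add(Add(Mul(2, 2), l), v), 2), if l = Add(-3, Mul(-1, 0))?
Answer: 841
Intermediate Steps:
l = -3 (l = Add(-3, 0) = -3)
Pow(Add(Add(Mul(2, 2), l), v), 2) = Pow(Add(Add(Mul(2, 2), -3), -30), 2) = Pow(Add(Add(4, -3), -30), 2) = Pow(Add(1, -30), 2) = Pow(-29, 2) = 841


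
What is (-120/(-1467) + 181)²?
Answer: 7840925401/239121 ≈ 32791.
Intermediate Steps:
(-120/(-1467) + 181)² = (-120*(-1/1467) + 181)² = (40/489 + 181)² = (88549/489)² = 7840925401/239121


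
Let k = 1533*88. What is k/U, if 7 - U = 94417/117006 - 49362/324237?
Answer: 1705981343408496/80241962099 ≈ 21260.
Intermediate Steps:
U = 80241962099/12645891474 (U = 7 - (94417/117006 - 49362/324237) = 7 - (94417*(1/117006) - 49362*1/324237) = 7 - (94417/117006 - 16454/108079) = 7 - 1*8279278219/12645891474 = 7 - 8279278219/12645891474 = 80241962099/12645891474 ≈ 6.3453)
k = 134904
k/U = 134904/(80241962099/12645891474) = 134904*(12645891474/80241962099) = 1705981343408496/80241962099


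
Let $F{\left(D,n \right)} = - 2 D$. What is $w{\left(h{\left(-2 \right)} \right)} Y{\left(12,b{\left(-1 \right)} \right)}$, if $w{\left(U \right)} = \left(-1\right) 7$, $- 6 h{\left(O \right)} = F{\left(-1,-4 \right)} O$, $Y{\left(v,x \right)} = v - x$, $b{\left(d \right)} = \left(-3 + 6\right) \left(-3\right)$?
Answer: $-147$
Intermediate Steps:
$b{\left(d \right)} = -9$ ($b{\left(d \right)} = 3 \left(-3\right) = -9$)
$h{\left(O \right)} = - \frac{O}{3}$ ($h{\left(O \right)} = - \frac{\left(-2\right) \left(-1\right) O}{6} = - \frac{2 O}{6} = - \frac{O}{3}$)
$w{\left(U \right)} = -7$
$w{\left(h{\left(-2 \right)} \right)} Y{\left(12,b{\left(-1 \right)} \right)} = - 7 \left(12 - -9\right) = - 7 \left(12 + 9\right) = \left(-7\right) 21 = -147$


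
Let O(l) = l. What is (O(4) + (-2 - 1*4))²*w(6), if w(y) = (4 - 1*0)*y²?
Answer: 576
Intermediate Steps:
w(y) = 4*y² (w(y) = (4 + 0)*y² = 4*y²)
(O(4) + (-2 - 1*4))²*w(6) = (4 + (-2 - 1*4))²*(4*6²) = (4 + (-2 - 4))²*(4*36) = (4 - 6)²*144 = (-2)²*144 = 4*144 = 576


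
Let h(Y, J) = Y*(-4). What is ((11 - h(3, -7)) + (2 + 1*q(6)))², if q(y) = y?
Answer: 961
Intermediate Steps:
h(Y, J) = -4*Y
((11 - h(3, -7)) + (2 + 1*q(6)))² = ((11 - (-4)*3) + (2 + 1*6))² = ((11 - 1*(-12)) + (2 + 6))² = ((11 + 12) + 8)² = (23 + 8)² = 31² = 961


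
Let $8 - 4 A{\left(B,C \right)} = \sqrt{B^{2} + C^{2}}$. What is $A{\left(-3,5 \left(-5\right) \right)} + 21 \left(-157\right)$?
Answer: $-3295 - \frac{\sqrt{634}}{4} \approx -3301.3$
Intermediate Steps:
$A{\left(B,C \right)} = 2 - \frac{\sqrt{B^{2} + C^{2}}}{4}$
$A{\left(-3,5 \left(-5\right) \right)} + 21 \left(-157\right) = \left(2 - \frac{\sqrt{\left(-3\right)^{2} + \left(5 \left(-5\right)\right)^{2}}}{4}\right) + 21 \left(-157\right) = \left(2 - \frac{\sqrt{9 + \left(-25\right)^{2}}}{4}\right) - 3297 = \left(2 - \frac{\sqrt{9 + 625}}{4}\right) - 3297 = \left(2 - \frac{\sqrt{634}}{4}\right) - 3297 = -3295 - \frac{\sqrt{634}}{4}$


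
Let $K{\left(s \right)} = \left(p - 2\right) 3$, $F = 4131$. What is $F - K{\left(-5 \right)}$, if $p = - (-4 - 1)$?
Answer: $4122$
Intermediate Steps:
$p = 5$ ($p = \left(-1\right) \left(-5\right) = 5$)
$K{\left(s \right)} = 9$ ($K{\left(s \right)} = \left(5 - 2\right) 3 = 3 \cdot 3 = 9$)
$F - K{\left(-5 \right)} = 4131 - 9 = 4122$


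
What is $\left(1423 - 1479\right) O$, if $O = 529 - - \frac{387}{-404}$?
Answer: $- \frac{2986606}{101} \approx -29570.0$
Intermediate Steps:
$O = \frac{213329}{404}$ ($O = 529 - \left(-387\right) \left(- \frac{1}{404}\right) = 529 - \frac{387}{404} = \frac{213329}{404} \approx 528.04$)
$\left(1423 - 1479\right) O = \left(1423 - 1479\right) \frac{213329}{404} = \left(-56\right) \frac{213329}{404} = - \frac{2986606}{101}$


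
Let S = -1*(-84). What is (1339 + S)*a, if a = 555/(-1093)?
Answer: -789765/1093 ≈ -722.57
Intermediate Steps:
a = -555/1093 (a = 555*(-1/1093) = -555/1093 ≈ -0.50778)
S = 84
(1339 + S)*a = (1339 + 84)*(-555/1093) = 1423*(-555/1093) = -789765/1093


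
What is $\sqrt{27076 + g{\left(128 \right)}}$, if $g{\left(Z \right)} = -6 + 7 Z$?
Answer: $\sqrt{27966} \approx 167.23$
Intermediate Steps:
$\sqrt{27076 + g{\left(128 \right)}} = \sqrt{27076 + \left(-6 + 7 \cdot 128\right)} = \sqrt{27076 + \left(-6 + 896\right)} = \sqrt{27076 + 890} = \sqrt{27966}$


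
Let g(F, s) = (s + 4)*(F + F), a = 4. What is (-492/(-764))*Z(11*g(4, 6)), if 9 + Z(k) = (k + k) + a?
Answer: 215865/191 ≈ 1130.2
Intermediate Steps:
g(F, s) = 2*F*(4 + s) (g(F, s) = (4 + s)*(2*F) = 2*F*(4 + s))
Z(k) = -5 + 2*k (Z(k) = -9 + ((k + k) + 4) = -9 + (2*k + 4) = -9 + (4 + 2*k) = -5 + 2*k)
(-492/(-764))*Z(11*g(4, 6)) = (-492/(-764))*(-5 + 2*(11*(2*4*(4 + 6)))) = (-492*(-1/764))*(-5 + 2*(11*(2*4*10))) = 123*(-5 + 2*(11*80))/191 = 123*(-5 + 2*880)/191 = 123*(-5 + 1760)/191 = (123/191)*1755 = 215865/191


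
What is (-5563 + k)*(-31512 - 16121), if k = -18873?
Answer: 1163959988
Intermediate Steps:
(-5563 + k)*(-31512 - 16121) = (-5563 - 18873)*(-31512 - 16121) = -24436*(-47633) = 1163959988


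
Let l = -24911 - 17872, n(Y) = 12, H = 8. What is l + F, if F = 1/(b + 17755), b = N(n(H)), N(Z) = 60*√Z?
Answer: -2697013149244/63039365 - 24*√3/63039365 ≈ -42783.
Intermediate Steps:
b = 120*√3 (b = 60*√12 = 60*(2*√3) = 120*√3 ≈ 207.85)
F = 1/(17755 + 120*√3) (F = 1/(120*√3 + 17755) = 1/(17755 + 120*√3) ≈ 5.5670e-5)
l = -42783
l + F = -42783 + (3551/63039365 - 24*√3/63039365) = -2697013149244/63039365 - 24*√3/63039365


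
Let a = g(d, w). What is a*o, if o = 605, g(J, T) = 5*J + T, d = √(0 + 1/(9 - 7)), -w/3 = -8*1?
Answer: 14520 + 3025*√2/2 ≈ 16659.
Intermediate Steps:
w = 24 (w = -(-24) = -3*(-8) = 24)
d = √2/2 (d = √(0 + 1/2) = √(0 + ½) = √(½) = √2/2 ≈ 0.70711)
g(J, T) = T + 5*J
a = 24 + 5*√2/2 (a = 24 + 5*(√2/2) = 24 + 5*√2/2 ≈ 27.536)
a*o = (24 + 5*√2/2)*605 = 14520 + 3025*√2/2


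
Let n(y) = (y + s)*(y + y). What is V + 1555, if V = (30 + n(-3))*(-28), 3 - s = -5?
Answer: 1555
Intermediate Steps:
s = 8 (s = 3 - 1*(-5) = 3 + 5 = 8)
n(y) = 2*y*(8 + y) (n(y) = (y + 8)*(y + y) = (8 + y)*(2*y) = 2*y*(8 + y))
V = 0 (V = (30 + 2*(-3)*(8 - 3))*(-28) = (30 + 2*(-3)*5)*(-28) = (30 - 30)*(-28) = 0*(-28) = 0)
V + 1555 = 0 + 1555 = 1555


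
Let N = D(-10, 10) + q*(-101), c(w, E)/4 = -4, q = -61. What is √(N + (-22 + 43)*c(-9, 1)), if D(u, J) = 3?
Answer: 2*√1457 ≈ 76.341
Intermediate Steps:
c(w, E) = -16 (c(w, E) = 4*(-4) = -16)
N = 6164 (N = 3 - 61*(-101) = 3 + 6161 = 6164)
√(N + (-22 + 43)*c(-9, 1)) = √(6164 + (-22 + 43)*(-16)) = √(6164 + 21*(-16)) = √(6164 - 336) = √5828 = 2*√1457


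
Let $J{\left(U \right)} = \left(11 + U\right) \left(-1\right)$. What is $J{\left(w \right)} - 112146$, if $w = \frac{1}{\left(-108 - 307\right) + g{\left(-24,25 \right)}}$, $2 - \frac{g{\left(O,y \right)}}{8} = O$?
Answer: $- \frac{23216498}{207} \approx -1.1216 \cdot 10^{5}$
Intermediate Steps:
$g{\left(O,y \right)} = 16 - 8 O$
$w = - \frac{1}{207}$ ($w = \frac{1}{\left(-108 - 307\right) + \left(16 - -192\right)} = \frac{1}{\left(-108 - 307\right) + \left(16 + 192\right)} = \frac{1}{-415 + 208} = \frac{1}{-207} = - \frac{1}{207} \approx -0.0048309$)
$J{\left(U \right)} = -11 - U$
$J{\left(w \right)} - 112146 = \left(-11 - - \frac{1}{207}\right) - 112146 = \left(-11 + \frac{1}{207}\right) - 112146 = - \frac{2276}{207} - 112146 = - \frac{23216498}{207}$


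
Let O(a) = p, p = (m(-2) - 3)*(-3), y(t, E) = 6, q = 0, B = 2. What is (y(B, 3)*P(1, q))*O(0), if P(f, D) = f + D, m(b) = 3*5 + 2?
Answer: -252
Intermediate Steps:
m(b) = 17 (m(b) = 15 + 2 = 17)
p = -42 (p = (17 - 3)*(-3) = 14*(-3) = -42)
O(a) = -42
P(f, D) = D + f
(y(B, 3)*P(1, q))*O(0) = (6*(0 + 1))*(-42) = (6*1)*(-42) = 6*(-42) = -252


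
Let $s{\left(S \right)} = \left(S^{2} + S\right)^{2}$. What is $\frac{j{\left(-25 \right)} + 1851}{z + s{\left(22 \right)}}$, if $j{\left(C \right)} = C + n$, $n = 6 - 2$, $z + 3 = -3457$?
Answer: $\frac{305}{42096} \approx 0.0072453$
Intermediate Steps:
$z = -3460$ ($z = -3 - 3457 = -3460$)
$s{\left(S \right)} = \left(S + S^{2}\right)^{2}$
$n = 4$ ($n = 6 - 2 = 4$)
$j{\left(C \right)} = 4 + C$ ($j{\left(C \right)} = C + 4 = 4 + C$)
$\frac{j{\left(-25 \right)} + 1851}{z + s{\left(22 \right)}} = \frac{\left(4 - 25\right) + 1851}{-3460 + 22^{2} \left(1 + 22\right)^{2}} = \frac{-21 + 1851}{-3460 + 484 \cdot 23^{2}} = \frac{1830}{-3460 + 484 \cdot 529} = \frac{1830}{-3460 + 256036} = \frac{1830}{252576} = 1830 \cdot \frac{1}{252576} = \frac{305}{42096}$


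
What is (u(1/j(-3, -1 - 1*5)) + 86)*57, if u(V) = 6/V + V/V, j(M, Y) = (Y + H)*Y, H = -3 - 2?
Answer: 27531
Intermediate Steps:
H = -5
j(M, Y) = Y*(-5 + Y) (j(M, Y) = (Y - 5)*Y = (-5 + Y)*Y = Y*(-5 + Y))
u(V) = 1 + 6/V (u(V) = 6/V + 1 = 1 + 6/V)
(u(1/j(-3, -1 - 1*5)) + 86)*57 = ((6 + 1/((-1 - 1*5)*(-5 + (-1 - 1*5))))/(1/((-1 - 1*5)*(-5 + (-1 - 1*5)))) + 86)*57 = ((6 + 1/((-1 - 5)*(-5 + (-1 - 5))))/(1/((-1 - 5)*(-5 + (-1 - 5)))) + 86)*57 = ((6 + 1/(-6*(-5 - 6)))/(1/(-6*(-5 - 6))) + 86)*57 = ((6 + 1/(-6*(-11)))/(1/(-6*(-11))) + 86)*57 = ((6 + 1/66)/(1/66) + 86)*57 = (66*(397/66) + 86)*57 = (397 + 86)*57 = 483*57 = 27531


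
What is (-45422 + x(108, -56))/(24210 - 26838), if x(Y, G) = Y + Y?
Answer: 22603/1314 ≈ 17.202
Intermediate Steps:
x(Y, G) = 2*Y
(-45422 + x(108, -56))/(24210 - 26838) = (-45422 + 2*108)/(24210 - 26838) = (-45422 + 216)/(-2628) = -45206*(-1/2628) = 22603/1314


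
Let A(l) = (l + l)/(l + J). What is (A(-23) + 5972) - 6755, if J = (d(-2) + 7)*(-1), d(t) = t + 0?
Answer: -10939/14 ≈ -781.36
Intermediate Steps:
d(t) = t
J = -5 (J = (-2 + 7)*(-1) = 5*(-1) = -5)
A(l) = 2*l/(-5 + l) (A(l) = (l + l)/(l - 5) = (2*l)/(-5 + l) = 2*l/(-5 + l))
(A(-23) + 5972) - 6755 = (2*(-23)/(-5 - 23) + 5972) - 6755 = (2*(-23)/(-28) + 5972) - 6755 = (2*(-23)*(-1/28) + 5972) - 6755 = (23/14 + 5972) - 6755 = 83631/14 - 6755 = -10939/14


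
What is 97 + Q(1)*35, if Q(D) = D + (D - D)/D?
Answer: 132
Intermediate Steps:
Q(D) = D (Q(D) = D + 0/D = D + 0 = D)
97 + Q(1)*35 = 97 + 1*35 = 97 + 35 = 132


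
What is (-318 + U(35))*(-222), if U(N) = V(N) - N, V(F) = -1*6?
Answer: 79698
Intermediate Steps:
V(F) = -6
U(N) = -6 - N
(-318 + U(35))*(-222) = (-318 + (-6 - 1*35))*(-222) = (-318 + (-6 - 35))*(-222) = (-318 - 41)*(-222) = -359*(-222) = 79698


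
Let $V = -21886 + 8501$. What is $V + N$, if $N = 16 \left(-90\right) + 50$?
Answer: $-14775$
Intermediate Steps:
$V = -13385$
$N = -1390$ ($N = -1440 + 50 = -1390$)
$V + N = -13385 - 1390 = -14775$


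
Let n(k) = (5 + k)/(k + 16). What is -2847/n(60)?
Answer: -16644/5 ≈ -3328.8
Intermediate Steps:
n(k) = (5 + k)/(16 + k)
-2847/n(60) = -2847*(16 + 60)/(5 + 60) = -2847/(65/76) = -2847/((1/76)*65) = -2847/65/76 = -2847*76/65 = -16644/5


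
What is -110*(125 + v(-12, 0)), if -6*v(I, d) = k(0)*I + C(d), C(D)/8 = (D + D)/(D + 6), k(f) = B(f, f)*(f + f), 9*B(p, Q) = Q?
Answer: -13750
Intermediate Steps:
B(p, Q) = Q/9
k(f) = 2*f²/9 (k(f) = (f/9)*(f + f) = (f/9)*(2*f) = 2*f²/9)
C(D) = 16*D/(6 + D) (C(D) = 8*((D + D)/(D + 6)) = 8*((2*D)/(6 + D)) = 8*(2*D/(6 + D)) = 16*D/(6 + D))
v(I, d) = -8*d/(3*(6 + d)) (v(I, d) = -(((2/9)*0²)*I + 16*d/(6 + d))/6 = -(((2/9)*0)*I + 16*d/(6 + d))/6 = -(0*I + 16*d/(6 + d))/6 = -(0 + 16*d/(6 + d))/6 = -8*d/(3*(6 + d)))
-110*(125 + v(-12, 0)) = -110*(125 - 8*0/(18 + 3*0)) = -110*(125 - 8*0/(18 + 0)) = -110*(125 - 8*0/18) = -110*(125 - 8*0*1/18) = -110*(125 + 0) = -110*125 = -13750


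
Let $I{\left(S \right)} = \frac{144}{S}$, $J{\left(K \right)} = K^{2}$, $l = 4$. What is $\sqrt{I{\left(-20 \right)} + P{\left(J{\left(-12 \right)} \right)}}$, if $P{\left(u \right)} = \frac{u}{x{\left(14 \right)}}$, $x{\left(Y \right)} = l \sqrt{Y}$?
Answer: $\frac{3 \sqrt{-980 + 350 \sqrt{14}}}{35} \approx 1.5561$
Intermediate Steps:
$x{\left(Y \right)} = 4 \sqrt{Y}$
$P{\left(u \right)} = \frac{u \sqrt{14}}{56}$ ($P{\left(u \right)} = \frac{u}{4 \sqrt{14}} = u \frac{\sqrt{14}}{56} = \frac{u \sqrt{14}}{56}$)
$\sqrt{I{\left(-20 \right)} + P{\left(J{\left(-12 \right)} \right)}} = \sqrt{\frac{144}{-20} + \frac{\left(-12\right)^{2} \sqrt{14}}{56}} = \sqrt{144 \left(- \frac{1}{20}\right) + \frac{1}{56} \cdot 144 \sqrt{14}} = \sqrt{- \frac{36}{5} + \frac{18 \sqrt{14}}{7}}$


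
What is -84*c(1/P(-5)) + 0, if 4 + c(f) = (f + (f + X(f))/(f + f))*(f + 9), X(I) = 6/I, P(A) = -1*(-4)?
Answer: -150171/4 ≈ -37543.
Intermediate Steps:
P(A) = 4
c(f) = -4 + (9 + f)*(f + (f + 6/f)/(2*f)) (c(f) = -4 + (f + (f + 6/f)/(f + f))*(f + 9) = -4 + (f + (f + 6/f)/((2*f)))*(9 + f) = -4 + (f + (f + 6/f)*(1/(2*f)))*(9 + f) = -4 + (f + (f + 6/f)/(2*f))*(9 + f) = -4 + (9 + f)*(f + (f + 6/f)/(2*f)))
-84*c(1/P(-5)) + 0 = -84*(½ + (1/4)² + 3/(1/4) + 27/(1/4)² + (19/2)/4) + 0 = -84*(½ + (¼)² + 3/(¼) + 27/4⁻² + (19/2)*(¼)) + 0 = -84*(½ + 1/16 + 3*4 + 27*16 + 19/8) + 0 = -84*(½ + 1/16 + 12 + 432 + 19/8) + 0 = -84*7151/16 + 0 = -150171/4 + 0 = -150171/4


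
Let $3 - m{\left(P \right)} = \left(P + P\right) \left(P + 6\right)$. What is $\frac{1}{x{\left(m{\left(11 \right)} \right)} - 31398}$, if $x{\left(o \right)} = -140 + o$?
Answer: $- \frac{1}{31909} \approx -3.1339 \cdot 10^{-5}$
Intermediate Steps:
$m{\left(P \right)} = 3 - 2 P \left(6 + P\right)$ ($m{\left(P \right)} = 3 - \left(P + P\right) \left(P + 6\right) = 3 - 2 P \left(6 + P\right)$)
$\frac{1}{x{\left(m{\left(11 \right)} \right)} - 31398} = \frac{1}{\left(-140 - \left(129 + 242\right)\right) - 31398} = \frac{1}{\left(-140 - 371\right) - 31398} = \frac{1}{-511 - 31398} = \frac{1}{-31909} = - \frac{1}{31909}$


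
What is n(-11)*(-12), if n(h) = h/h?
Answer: -12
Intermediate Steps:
n(h) = 1
n(-11)*(-12) = 1*(-12) = -12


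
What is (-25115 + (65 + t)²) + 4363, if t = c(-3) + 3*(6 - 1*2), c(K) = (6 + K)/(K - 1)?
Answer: -239007/16 ≈ -14938.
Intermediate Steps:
c(K) = (6 + K)/(-1 + K)
t = 45/4 (t = (6 - 3)/(-1 - 3) + 3*(6 - 1*2) = 3/(-4) + 3*(6 - 2) = -¼*3 + 3*4 = -¾ + 12 = 45/4 ≈ 11.250)
(-25115 + (65 + t)²) + 4363 = (-25115 + (65 + 45/4)²) + 4363 = (-25115 + (305/4)²) + 4363 = (-25115 + 93025/16) + 4363 = -308815/16 + 4363 = -239007/16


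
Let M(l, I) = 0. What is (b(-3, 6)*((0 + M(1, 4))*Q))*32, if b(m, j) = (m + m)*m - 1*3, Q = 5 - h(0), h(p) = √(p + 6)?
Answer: 0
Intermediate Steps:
h(p) = √(6 + p)
Q = 5 - √6 (Q = 5 - √(6 + 0) = 5 - √6 ≈ 2.5505)
b(m, j) = -3 + 2*m² (b(m, j) = (2*m)*m - 3 = 2*m² - 3 = -3 + 2*m²)
(b(-3, 6)*((0 + M(1, 4))*Q))*32 = ((-3 + 2*(-3)²)*((0 + 0)*(5 - √6)))*32 = ((-3 + 2*9)*(0*(5 - √6)))*32 = ((-3 + 18)*0)*32 = (15*0)*32 = 0*32 = 0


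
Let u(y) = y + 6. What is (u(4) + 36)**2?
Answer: 2116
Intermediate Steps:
u(y) = 6 + y
(u(4) + 36)**2 = ((6 + 4) + 36)**2 = (10 + 36)**2 = 46**2 = 2116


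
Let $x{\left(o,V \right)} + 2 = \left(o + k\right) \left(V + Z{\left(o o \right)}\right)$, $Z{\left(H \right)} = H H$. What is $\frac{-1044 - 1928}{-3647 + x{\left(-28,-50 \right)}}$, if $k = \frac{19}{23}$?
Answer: $\frac{2972}{16704899} \approx 0.00017791$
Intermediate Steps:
$Z{\left(H \right)} = H^{2}$
$k = \frac{19}{23}$ ($k = 19 \cdot \frac{1}{23} = \frac{19}{23} \approx 0.82609$)
$x{\left(o,V \right)} = -2 + \left(\frac{19}{23} + o\right) \left(V + o^{4}\right)$ ($x{\left(o,V \right)} = -2 + \left(o + \frac{19}{23}\right) \left(V + \left(o o\right)^{2}\right) = -2 + \left(\frac{19}{23} + o\right) \left(V + \left(o^{2}\right)^{2}\right) = -2 + \left(\frac{19}{23} + o\right) \left(V + o^{4}\right)$)
$\frac{-1044 - 1928}{-3647 + x{\left(-28,-50 \right)}} = \frac{-1044 - 1928}{-3647 + \left(-2 + \left(-28\right)^{5} + \frac{19}{23} \left(-50\right) + \frac{19 \left(-28\right)^{4}}{23} - -1400\right)} = - \frac{2972}{-3647 - 16701252} = - \frac{2972}{-16704899} = \left(-2972\right) \left(- \frac{1}{16704899}\right) = \frac{2972}{16704899}$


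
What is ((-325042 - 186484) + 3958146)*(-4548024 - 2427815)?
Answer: -24043066214180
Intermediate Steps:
((-325042 - 186484) + 3958146)*(-4548024 - 2427815) = (-511526 + 3958146)*(-6975839) = 3446620*(-6975839) = -24043066214180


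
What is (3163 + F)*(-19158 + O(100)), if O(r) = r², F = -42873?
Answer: 363664180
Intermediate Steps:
(3163 + F)*(-19158 + O(100)) = (3163 - 42873)*(-19158 + 100²) = -39710*(-19158 + 10000) = -39710*(-9158) = 363664180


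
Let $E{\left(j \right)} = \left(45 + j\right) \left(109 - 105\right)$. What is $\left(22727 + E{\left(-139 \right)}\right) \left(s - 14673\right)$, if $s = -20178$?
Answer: $-778954701$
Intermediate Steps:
$E{\left(j \right)} = 180 + 4 j$ ($E{\left(j \right)} = \left(45 + j\right) 4 = 180 + 4 j$)
$\left(22727 + E{\left(-139 \right)}\right) \left(s - 14673\right) = \left(22727 + \left(180 + 4 \left(-139\right)\right)\right) \left(-20178 - 14673\right) = \left(22727 + \left(180 - 556\right)\right) \left(-34851\right) = \left(22727 - 376\right) \left(-34851\right) = 22351 \left(-34851\right) = -778954701$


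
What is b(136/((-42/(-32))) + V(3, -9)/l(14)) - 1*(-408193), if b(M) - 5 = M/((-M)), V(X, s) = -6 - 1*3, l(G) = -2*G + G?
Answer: 408197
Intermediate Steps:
l(G) = -G
V(X, s) = -9 (V(X, s) = -6 - 3 = -9)
b(M) = 4 (b(M) = 5 + M/((-M)) = 5 + M*(-1/M) = 5 - 1 = 4)
b(136/((-42/(-32))) + V(3, -9)/l(14)) - 1*(-408193) = 4 - 1*(-408193) = 4 + 408193 = 408197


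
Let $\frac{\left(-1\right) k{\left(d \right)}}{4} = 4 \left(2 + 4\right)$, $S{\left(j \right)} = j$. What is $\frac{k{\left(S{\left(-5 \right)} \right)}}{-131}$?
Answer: $\frac{96}{131} \approx 0.73282$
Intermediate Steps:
$k{\left(d \right)} = -96$ ($k{\left(d \right)} = - 4 \cdot 4 \left(2 + 4\right) = - 4 \cdot 4 \cdot 6 = \left(-4\right) 24 = -96$)
$\frac{k{\left(S{\left(-5 \right)} \right)}}{-131} = - \frac{96}{-131} = \left(-96\right) \left(- \frac{1}{131}\right) = \frac{96}{131}$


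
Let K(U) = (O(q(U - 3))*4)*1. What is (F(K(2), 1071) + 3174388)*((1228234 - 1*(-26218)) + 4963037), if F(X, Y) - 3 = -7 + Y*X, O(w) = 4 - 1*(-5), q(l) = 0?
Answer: 19976419107660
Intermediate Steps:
O(w) = 9 (O(w) = 4 + 5 = 9)
K(U) = 36 (K(U) = (9*4)*1 = 36*1 = 36)
F(X, Y) = -4 + X*Y (F(X, Y) = 3 + (-7 + Y*X) = 3 + (-7 + X*Y) = -4 + X*Y)
(F(K(2), 1071) + 3174388)*((1228234 - 1*(-26218)) + 4963037) = ((-4 + 36*1071) + 3174388)*((1228234 - 1*(-26218)) + 4963037) = ((-4 + 38556) + 3174388)*((1228234 + 26218) + 4963037) = (38552 + 3174388)*(1254452 + 4963037) = 3212940*6217489 = 19976419107660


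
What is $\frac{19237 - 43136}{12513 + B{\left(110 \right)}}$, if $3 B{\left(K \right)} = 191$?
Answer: $- \frac{71697}{37730} \approx -1.9003$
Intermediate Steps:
$B{\left(K \right)} = \frac{191}{3}$ ($B{\left(K \right)} = \frac{1}{3} \cdot 191 = \frac{191}{3}$)
$\frac{19237 - 43136}{12513 + B{\left(110 \right)}} = \frac{19237 - 43136}{12513 + \frac{191}{3}} = \frac{19237 - 43136}{\frac{37730}{3}} = \left(-23899\right) \frac{3}{37730} = - \frac{71697}{37730}$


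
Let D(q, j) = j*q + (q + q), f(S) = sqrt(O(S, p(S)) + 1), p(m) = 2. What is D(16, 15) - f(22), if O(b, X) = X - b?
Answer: 272 - I*sqrt(19) ≈ 272.0 - 4.3589*I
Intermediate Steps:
f(S) = sqrt(3 - S) (f(S) = sqrt((2 - S) + 1) = sqrt(3 - S))
D(q, j) = 2*q + j*q (D(q, j) = j*q + 2*q = 2*q + j*q)
D(16, 15) - f(22) = 16*(2 + 15) - sqrt(3 - 1*22) = 16*17 - sqrt(3 - 22) = 272 - sqrt(-19) = 272 - I*sqrt(19)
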